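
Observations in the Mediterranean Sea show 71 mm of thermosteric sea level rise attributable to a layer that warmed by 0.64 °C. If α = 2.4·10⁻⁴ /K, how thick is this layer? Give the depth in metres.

H = Δh/(αΔT) = 0.071 / (2.4×10⁻⁴ × 0.64) ≈ 462.2 m

about 460 m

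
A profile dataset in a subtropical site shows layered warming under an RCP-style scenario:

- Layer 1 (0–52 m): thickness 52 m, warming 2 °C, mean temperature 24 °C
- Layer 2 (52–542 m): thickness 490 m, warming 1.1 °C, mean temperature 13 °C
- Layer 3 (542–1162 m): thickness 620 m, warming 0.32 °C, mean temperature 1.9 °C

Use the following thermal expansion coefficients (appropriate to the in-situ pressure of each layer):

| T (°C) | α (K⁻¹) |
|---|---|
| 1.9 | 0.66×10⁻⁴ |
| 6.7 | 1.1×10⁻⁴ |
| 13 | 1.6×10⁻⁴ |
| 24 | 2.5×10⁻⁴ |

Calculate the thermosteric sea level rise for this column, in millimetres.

125 mm

Layer 1 at 24 °C → α = 2.5×10⁻⁴ K⁻¹
Layer 2 at 13 °C → α = 1.6×10⁻⁴ K⁻¹
Layer 3 at 1.9 °C → α = 0.66×10⁻⁴ K⁻¹
Layer 1: 2.5×10⁻⁴ × 2 × 52 = 0.02600 m
Layer 2: 490 × 1.1 × 1.6×10⁻⁴ = 0.08624 m
Layer 3: 0.32 × 0.66×10⁻⁴ × 620 = 0.0130944 m
Δh = 0.02600 + 0.08624 + 0.0130944 = 0.1253344 m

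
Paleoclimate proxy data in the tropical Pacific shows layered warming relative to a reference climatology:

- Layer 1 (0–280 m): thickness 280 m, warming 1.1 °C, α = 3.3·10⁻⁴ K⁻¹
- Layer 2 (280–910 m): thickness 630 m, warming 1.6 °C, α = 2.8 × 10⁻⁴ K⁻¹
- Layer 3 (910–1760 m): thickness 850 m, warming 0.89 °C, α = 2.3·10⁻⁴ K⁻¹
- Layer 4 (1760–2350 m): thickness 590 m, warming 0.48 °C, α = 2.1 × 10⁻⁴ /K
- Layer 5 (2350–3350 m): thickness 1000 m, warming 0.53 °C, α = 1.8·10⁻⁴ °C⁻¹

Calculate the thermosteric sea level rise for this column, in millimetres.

713 mm of thermosteric rise

0–280 m: 280 × 3.3×10⁻⁴ × 1.1 = 0.10164 m
Layer 2: 1.6 × 2.8×10⁻⁴ × 630 = 0.28224 m
Layer 3: 0.89 × 850 × 2.3×10⁻⁴ = 0.173995 m
Layer 4: 0.48 × 590 × 2.1×10⁻⁴ = 0.059472 m
2350–3350 m: 0.53 × 1000 × 1.8×10⁻⁴ = 0.09540 m
Δh = 0.10164 + 0.28224 + 0.173995 + 0.059472 + 0.09540 = 0.712747 m ≈ 713 mm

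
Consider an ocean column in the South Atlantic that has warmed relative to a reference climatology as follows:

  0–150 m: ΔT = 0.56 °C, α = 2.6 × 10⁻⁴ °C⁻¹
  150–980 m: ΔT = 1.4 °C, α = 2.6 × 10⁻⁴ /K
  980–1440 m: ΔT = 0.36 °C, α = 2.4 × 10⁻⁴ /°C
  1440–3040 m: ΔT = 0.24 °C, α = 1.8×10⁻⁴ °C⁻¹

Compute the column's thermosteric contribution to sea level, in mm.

0–150 m: 2.6×10⁻⁴ × 0.56 × 150 = 0.02184 m
150–980 m: 2.6×10⁻⁴ × 830 × 1.4 = 0.30212 m
Layer 3: 460 × 2.4×10⁻⁴ × 0.36 = 0.039744 m
0.24 × 1600 × 1.8×10⁻⁴ = 0.06912 m
Δh = 0.02184 + 0.30212 + 0.039744 + 0.06912 = 0.432824 m ≈ 433 mm

Δh = 433 mm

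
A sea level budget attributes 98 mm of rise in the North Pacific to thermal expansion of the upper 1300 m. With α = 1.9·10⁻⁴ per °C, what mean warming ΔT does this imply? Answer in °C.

ΔT = Δh/(αH) = 0.098 / (1.9×10⁻⁴ × 1300) ≈ 0.3968 °C

ΔT ≈ 0.40 °C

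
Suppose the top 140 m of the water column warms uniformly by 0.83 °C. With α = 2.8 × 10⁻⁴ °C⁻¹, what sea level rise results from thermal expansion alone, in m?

Δh = αΔT·H = 2.8×10⁻⁴ × 0.83 × 140 = 0.032536 m

Δh = 0.033 m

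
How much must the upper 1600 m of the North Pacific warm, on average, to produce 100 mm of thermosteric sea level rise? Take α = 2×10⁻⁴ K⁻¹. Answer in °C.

ΔT ≈ 0.313 °C

ΔT = Δh/(αH) = 0.1 / (2×10⁻⁴ × 1600) = 0.3125 °C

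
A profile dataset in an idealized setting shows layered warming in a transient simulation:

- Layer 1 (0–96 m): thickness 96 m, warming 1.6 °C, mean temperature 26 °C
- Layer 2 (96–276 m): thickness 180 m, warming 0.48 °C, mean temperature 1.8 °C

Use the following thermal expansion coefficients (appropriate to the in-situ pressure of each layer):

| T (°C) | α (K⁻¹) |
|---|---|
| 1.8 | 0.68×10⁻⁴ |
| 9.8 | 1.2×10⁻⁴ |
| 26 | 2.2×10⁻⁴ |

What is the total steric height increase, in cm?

Layer 1 at 26 °C → α = 2.2×10⁻⁴ K⁻¹
Layer 2 at 1.8 °C → α = 0.68×10⁻⁴ K⁻¹
2.2×10⁻⁴ × 96 × 1.6 = 0.033792 m
96–276 m: 0.68×10⁻⁴ × 180 × 0.48 = 0.0058752 m
Δh = 0.033792 + 0.0058752 = 0.0396672 m

about 3.97 cm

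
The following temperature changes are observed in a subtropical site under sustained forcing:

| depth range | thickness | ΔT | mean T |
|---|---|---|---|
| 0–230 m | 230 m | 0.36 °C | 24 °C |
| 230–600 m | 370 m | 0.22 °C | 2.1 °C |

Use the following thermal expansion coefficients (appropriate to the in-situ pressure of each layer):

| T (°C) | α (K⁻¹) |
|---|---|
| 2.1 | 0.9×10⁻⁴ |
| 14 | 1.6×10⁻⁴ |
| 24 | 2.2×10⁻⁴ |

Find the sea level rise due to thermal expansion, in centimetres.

Layer 1 at 24 °C → α = 2.2×10⁻⁴ K⁻¹
Layer 2 at 2.1 °C → α = 0.9×10⁻⁴ K⁻¹
0–230 m: 230 × 2.2×10⁻⁴ × 0.36 = 0.018216 m
Layer 2: 0.22 × 0.9×10⁻⁴ × 370 = 0.007326 m
Δh = 0.018216 + 0.007326 = 0.025542 m ≈ 2.6 cm

Δh ≈ 2.6 cm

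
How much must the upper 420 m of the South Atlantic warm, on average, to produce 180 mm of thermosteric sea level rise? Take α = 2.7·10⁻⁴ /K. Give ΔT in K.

ΔT = Δh/(αH) = 0.18 / (2.7×10⁻⁴ × 420) ≈ 1.587 K

1.6 K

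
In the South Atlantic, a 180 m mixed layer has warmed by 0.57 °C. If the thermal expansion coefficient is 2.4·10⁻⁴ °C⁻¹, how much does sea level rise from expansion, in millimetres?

Δh ≈ 24.6 mm

Δh = αΔT·H = 2.4×10⁻⁴ × 0.57 × 180 = 0.024624 m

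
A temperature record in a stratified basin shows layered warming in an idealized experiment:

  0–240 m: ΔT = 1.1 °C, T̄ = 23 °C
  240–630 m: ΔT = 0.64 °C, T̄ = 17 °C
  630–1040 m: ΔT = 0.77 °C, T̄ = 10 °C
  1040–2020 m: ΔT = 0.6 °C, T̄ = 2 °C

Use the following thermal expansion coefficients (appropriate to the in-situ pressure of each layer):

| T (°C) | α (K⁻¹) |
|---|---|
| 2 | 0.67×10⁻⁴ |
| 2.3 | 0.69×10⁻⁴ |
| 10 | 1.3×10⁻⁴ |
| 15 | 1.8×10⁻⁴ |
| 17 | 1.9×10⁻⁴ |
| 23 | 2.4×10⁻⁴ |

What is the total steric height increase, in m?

Layer 1 at 23 °C → α = 2.4×10⁻⁴ K⁻¹
Layer 2 at 17 °C → α = 1.9×10⁻⁴ K⁻¹
Layer 3 at 10 °C → α = 1.3×10⁻⁴ K⁻¹
Layer 4 at 2 °C → α = 0.67×10⁻⁴ K⁻¹
0–240 m: 2.4×10⁻⁴ × 240 × 1.1 = 0.06336 m
240–630 m: 0.64 × 1.9×10⁻⁴ × 390 = 0.047424 m
630–1040 m: 1.3×10⁻⁴ × 0.77 × 410 = 0.041041 m
980 × 0.6 × 0.67×10⁻⁴ = 0.039396 m
Δh = 0.06336 + 0.047424 + 0.041041 + 0.039396 = 0.191221 m

0.191 m of thermosteric rise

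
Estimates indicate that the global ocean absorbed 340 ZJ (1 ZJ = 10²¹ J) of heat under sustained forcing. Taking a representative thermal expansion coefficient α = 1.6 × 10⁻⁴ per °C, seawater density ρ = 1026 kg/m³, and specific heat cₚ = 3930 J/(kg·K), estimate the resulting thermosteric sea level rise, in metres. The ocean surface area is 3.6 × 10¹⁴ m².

0.037 m of thermosteric rise

Per unit area: Q = 340×10²¹ / (3.6×10¹⁴) ≈ 9.444×10⁸ J/m²
Δh = αQ/(ρcₚ) = 1.6×10⁻⁴ × 9.444×10⁸ / (1026 × 3930) ≈ 0.037475 m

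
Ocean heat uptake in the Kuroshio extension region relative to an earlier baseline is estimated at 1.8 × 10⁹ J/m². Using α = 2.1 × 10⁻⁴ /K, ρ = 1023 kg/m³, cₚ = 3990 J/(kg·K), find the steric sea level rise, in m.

Δh = 0.093 m

Δh = αQ/(ρcₚ) = 2.1×10⁻⁴ × 1.8×10⁹ / (1023 × 3990) ≈ 0.092607 m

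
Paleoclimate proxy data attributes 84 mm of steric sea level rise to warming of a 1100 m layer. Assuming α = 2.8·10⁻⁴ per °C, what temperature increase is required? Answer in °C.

ΔT ≈ 0.273 °C

ΔT = Δh/(αH) = 0.084 / (2.8×10⁻⁴ × 1100) ≈ 0.2727 °C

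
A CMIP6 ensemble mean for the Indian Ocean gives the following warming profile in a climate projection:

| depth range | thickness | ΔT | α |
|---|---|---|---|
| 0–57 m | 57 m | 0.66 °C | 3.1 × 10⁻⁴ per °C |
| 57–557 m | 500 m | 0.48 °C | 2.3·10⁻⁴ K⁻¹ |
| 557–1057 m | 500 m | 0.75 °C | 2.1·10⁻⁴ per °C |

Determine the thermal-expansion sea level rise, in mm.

0.66 × 57 × 3.1×10⁻⁴ = 0.0116622 m
2.3×10⁻⁴ × 0.48 × 500 = 0.05520 m
557–1057 m: 2.1×10⁻⁴ × 500 × 0.75 = 0.07875 m
Δh = 0.0116622 + 0.05520 + 0.07875 = 0.1456122 m

Δh = 146 mm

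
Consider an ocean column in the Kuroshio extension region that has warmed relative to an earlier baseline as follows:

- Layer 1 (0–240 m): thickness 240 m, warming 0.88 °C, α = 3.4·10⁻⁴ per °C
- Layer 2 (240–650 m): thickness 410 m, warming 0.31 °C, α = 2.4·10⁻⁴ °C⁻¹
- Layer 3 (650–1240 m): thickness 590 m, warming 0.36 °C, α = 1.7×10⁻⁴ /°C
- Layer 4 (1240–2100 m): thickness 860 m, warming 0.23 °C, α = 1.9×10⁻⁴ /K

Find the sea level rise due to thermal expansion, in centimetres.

0–240 m: 240 × 3.4×10⁻⁴ × 0.88 = 0.071808 m
2.4×10⁻⁴ × 410 × 0.31 = 0.030504 m
650–1240 m: 1.7×10⁻⁴ × 590 × 0.36 = 0.036108 m
Layer 4: 1.9×10⁻⁴ × 860 × 0.23 = 0.037582 m
Δh = 0.071808 + 0.030504 + 0.036108 + 0.037582 = 0.176002 m ≈ 17.6 cm

about 17.6 cm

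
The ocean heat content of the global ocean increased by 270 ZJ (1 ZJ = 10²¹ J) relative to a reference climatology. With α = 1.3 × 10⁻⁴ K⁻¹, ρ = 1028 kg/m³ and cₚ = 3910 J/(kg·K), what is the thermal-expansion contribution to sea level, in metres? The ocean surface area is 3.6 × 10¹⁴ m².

Per unit area: Q = 270×10²¹ / (3.6×10¹⁴) = 7.5×10⁸ J/m²
Δh = αQ/(ρcₚ) = 1.3×10⁻⁴ × 7.5×10⁸ / (1028 × 3910) ≈ 0.024257 m

Δh = 0.0243 m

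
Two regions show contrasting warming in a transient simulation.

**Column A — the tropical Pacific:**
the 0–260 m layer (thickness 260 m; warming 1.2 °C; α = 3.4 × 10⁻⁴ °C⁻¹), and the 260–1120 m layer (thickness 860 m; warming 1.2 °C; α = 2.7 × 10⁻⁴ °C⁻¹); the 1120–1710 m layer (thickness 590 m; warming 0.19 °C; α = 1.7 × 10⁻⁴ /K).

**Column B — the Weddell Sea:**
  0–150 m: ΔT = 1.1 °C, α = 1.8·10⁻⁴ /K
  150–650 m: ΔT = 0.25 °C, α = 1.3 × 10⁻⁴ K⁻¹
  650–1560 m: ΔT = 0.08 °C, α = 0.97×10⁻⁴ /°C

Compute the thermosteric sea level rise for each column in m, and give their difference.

Δh_A ≈ 0.40 m, Δh_B ≈ 0.053 m; difference ≈ 0.35 m

A Layer 1: 1.2 × 3.4×10⁻⁴ × 260 = 0.10608 m
A 1.2 × 860 × 2.7×10⁻⁴ = 0.27864 m
A Layer 3: 0.19 × 590 × 1.7×10⁻⁴ = 0.019057 m
A total: 0.403777 m
B 0–150 m: 150 × 1.1 × 1.8×10⁻⁴ = 0.02970 m
B Layer 2: 1.3×10⁻⁴ × 0.25 × 500 = 0.01625 m
B 650–1560 m: 0.08 × 0.97×10⁻⁴ × 910 = 0.0070616 m
B total: 0.0530116 m
Difference: 0.403777 − 0.0530116 = 0.3507654 m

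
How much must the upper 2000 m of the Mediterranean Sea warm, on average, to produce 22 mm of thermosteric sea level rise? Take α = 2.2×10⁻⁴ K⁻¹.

ΔT = Δh/(αH) = 0.022 / (2.2×10⁻⁴ × 2000) = 0.05000 °C

0.050 °C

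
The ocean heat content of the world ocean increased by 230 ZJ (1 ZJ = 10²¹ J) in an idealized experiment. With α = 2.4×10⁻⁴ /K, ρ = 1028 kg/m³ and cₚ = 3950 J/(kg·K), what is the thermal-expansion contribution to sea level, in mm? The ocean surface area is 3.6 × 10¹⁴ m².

Per unit area: Q = 230×10²¹ / (3.6×10¹⁴) ≈ 6.389×10⁸ J/m²
Δh = αQ/(ρcₚ) = 2.4×10⁻⁴ × 6.389×10⁸ / (1028 × 3950) ≈ 0.037762 m

Δh ≈ 37.8 mm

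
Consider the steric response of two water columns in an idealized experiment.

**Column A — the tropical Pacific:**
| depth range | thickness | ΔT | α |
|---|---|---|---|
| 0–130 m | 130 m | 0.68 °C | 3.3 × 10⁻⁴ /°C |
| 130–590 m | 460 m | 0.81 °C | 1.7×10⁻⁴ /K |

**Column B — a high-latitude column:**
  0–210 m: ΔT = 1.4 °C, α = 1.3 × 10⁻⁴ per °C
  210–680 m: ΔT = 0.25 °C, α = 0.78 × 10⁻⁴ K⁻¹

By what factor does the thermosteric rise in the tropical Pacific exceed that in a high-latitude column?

A 0.68 × 130 × 3.3×10⁻⁴ = 0.029172 m
A Layer 2: 460 × 1.7×10⁻⁴ × 0.81 = 0.063342 m
A total: 0.092514 m
B Layer 1: 1.3×10⁻⁴ × 210 × 1.4 = 0.03822 m
B 470 × 0.25 × 0.78×10⁻⁴ = 0.009165 m
B total: 0.047385 m
Ratio: 0.092514 / 0.047385 ≈ 1.952

a factor of 2.0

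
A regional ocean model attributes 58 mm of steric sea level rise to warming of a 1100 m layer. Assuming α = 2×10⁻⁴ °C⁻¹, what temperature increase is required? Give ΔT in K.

ΔT = Δh/(αH) = 0.058 / (2×10⁻⁴ × 1100) ≈ 0.2636 K

ΔT ≈ 0.26 K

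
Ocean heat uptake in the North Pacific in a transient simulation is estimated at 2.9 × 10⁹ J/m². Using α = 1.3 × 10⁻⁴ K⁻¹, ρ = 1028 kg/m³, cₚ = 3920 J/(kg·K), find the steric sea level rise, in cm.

Δh ≈ 9.4 cm

Δh = αQ/(ρcₚ) = 1.3×10⁻⁴ × 2.9×10⁹ / (1028 × 3920) ≈ 0.093554 m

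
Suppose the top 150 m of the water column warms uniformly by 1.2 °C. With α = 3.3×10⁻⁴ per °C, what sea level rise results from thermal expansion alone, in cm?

Δh = 5.9 cm

Δh = αΔT·H = 3.3×10⁻⁴ × 1.2 × 150 = 0.05940 m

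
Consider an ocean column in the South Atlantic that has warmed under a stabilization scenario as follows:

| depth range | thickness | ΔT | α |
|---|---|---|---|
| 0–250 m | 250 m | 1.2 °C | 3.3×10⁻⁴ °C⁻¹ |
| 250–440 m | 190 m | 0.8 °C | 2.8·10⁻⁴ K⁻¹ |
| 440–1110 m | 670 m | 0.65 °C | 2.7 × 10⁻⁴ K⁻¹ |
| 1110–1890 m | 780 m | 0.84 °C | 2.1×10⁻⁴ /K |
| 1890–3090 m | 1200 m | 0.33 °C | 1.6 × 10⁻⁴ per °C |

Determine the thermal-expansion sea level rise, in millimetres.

Δh = 460 mm

0–250 m: 1.2 × 250 × 3.3×10⁻⁴ = 0.09900 m
Layer 2: 2.8×10⁻⁴ × 0.8 × 190 = 0.04256 m
440–1110 m: 0.65 × 2.7×10⁻⁴ × 670 = 0.117585 m
2.1×10⁻⁴ × 0.84 × 780 = 0.137592 m
1.6×10⁻⁴ × 1200 × 0.33 = 0.06336 m
Δh = 0.09900 + 0.04256 + 0.117585 + 0.137592 + 0.06336 = 0.460097 m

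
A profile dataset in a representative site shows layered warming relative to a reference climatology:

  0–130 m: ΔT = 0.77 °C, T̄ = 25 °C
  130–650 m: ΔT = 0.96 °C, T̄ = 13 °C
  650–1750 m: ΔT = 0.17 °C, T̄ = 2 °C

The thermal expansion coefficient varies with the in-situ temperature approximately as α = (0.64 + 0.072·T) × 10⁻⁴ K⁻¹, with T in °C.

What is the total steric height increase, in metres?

Δh ≈ 0.12 m

Layer 1: α = (0.64 + 0.072×25)×10⁻⁴ = 2.44×10⁻⁴ K⁻¹
Layer 2: α = (0.64 + 0.072×13)×10⁻⁴ = 1.576×10⁻⁴ K⁻¹
Layer 3: α = (0.64 + 0.072×2)×10⁻⁴ = 0.784×10⁻⁴ K⁻¹
130 × 2.44×10⁻⁴ × 0.77 = 0.0244244 m
Layer 2: 520 × 0.96 × 1.576×10⁻⁴ = 0.07867392 m
650–1750 m: 0.17 × 1100 × 0.784×10⁻⁴ = 0.0146608 m
Δh = 0.0244244 + 0.07867392 + 0.0146608 = 0.11775912 m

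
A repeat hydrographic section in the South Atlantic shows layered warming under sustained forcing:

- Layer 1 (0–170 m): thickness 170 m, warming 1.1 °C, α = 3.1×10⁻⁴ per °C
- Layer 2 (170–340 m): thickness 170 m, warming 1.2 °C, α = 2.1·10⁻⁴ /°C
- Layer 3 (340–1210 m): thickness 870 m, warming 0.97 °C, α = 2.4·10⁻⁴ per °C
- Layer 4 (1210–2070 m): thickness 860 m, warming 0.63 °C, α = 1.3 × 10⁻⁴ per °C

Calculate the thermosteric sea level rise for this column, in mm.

1.1 × 3.1×10⁻⁴ × 170 = 0.05797 m
170–340 m: 2.1×10⁻⁴ × 170 × 1.2 = 0.04284 m
Layer 3: 2.4×10⁻⁴ × 0.97 × 870 = 0.202536 m
Layer 4: 0.63 × 860 × 1.3×10⁻⁴ = 0.070434 m
Δh = 0.05797 + 0.04284 + 0.202536 + 0.070434 = 0.37378 m ≈ 370 mm

about 370 mm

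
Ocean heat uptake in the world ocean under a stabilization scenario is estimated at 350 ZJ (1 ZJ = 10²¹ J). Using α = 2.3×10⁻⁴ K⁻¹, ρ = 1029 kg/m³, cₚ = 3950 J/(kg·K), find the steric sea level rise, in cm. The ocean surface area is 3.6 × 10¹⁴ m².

Per unit area: Q = 350×10²¹ / (3.6×10¹⁴) ≈ 9.722×10⁸ J/m²
Δh = αQ/(ρcₚ) = 2.3×10⁻⁴ × 9.722×10⁸ / (1029 × 3950) ≈ 0.055014 m

5.5 cm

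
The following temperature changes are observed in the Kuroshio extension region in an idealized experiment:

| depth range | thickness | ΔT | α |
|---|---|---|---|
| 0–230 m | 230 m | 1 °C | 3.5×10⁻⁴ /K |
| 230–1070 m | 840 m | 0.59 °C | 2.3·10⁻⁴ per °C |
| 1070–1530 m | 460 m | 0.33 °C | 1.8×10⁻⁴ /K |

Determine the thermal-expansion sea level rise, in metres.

0–230 m: 230 × 3.5×10⁻⁴ × 1 = 0.08050 m
Layer 2: 2.3×10⁻⁴ × 0.59 × 840 = 0.113988 m
1.8×10⁻⁴ × 460 × 0.33 = 0.027324 m
Δh = 0.08050 + 0.113988 + 0.027324 = 0.221812 m ≈ 0.222 m

about 0.222 m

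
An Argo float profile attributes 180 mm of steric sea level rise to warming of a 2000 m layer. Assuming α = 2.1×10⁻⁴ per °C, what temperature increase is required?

ΔT ≈ 0.429 °C

ΔT = Δh/(αH) = 0.18 / (2.1×10⁻⁴ × 2000) ≈ 0.4286 °C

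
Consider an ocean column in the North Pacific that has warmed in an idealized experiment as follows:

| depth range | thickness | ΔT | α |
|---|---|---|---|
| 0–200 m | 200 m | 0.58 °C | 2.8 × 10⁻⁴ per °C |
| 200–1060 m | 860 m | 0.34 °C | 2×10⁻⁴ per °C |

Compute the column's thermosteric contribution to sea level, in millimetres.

Layer 1: 2.8×10⁻⁴ × 0.58 × 200 = 0.03248 m
200–1060 m: 0.34 × 860 × 2×10⁻⁴ = 0.05848 m
Δh = 0.03248 + 0.05848 = 0.09096 m ≈ 91.0 mm

91.0 mm of thermosteric rise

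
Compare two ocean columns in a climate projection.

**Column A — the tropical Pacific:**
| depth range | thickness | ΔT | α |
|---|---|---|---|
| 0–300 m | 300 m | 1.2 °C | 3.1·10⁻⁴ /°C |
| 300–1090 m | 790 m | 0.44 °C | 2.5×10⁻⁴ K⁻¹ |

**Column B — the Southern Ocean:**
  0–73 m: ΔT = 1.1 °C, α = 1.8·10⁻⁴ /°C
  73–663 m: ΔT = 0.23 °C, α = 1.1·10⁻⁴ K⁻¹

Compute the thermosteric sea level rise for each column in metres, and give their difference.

A Layer 1: 1.2 × 300 × 3.1×10⁻⁴ = 0.11160 m
A 2.5×10⁻⁴ × 790 × 0.44 = 0.08690 m
A total: 0.19850 m
B 1.8×10⁻⁴ × 1.1 × 73 = 0.014454 m
B 0.23 × 590 × 1.1×10⁻⁴ = 0.014927 m
B total: 0.029381 m
Difference: 0.19850 − 0.029381 = 0.169119 m

A: 0.20 m; B: 0.029 m; difference 0.17 m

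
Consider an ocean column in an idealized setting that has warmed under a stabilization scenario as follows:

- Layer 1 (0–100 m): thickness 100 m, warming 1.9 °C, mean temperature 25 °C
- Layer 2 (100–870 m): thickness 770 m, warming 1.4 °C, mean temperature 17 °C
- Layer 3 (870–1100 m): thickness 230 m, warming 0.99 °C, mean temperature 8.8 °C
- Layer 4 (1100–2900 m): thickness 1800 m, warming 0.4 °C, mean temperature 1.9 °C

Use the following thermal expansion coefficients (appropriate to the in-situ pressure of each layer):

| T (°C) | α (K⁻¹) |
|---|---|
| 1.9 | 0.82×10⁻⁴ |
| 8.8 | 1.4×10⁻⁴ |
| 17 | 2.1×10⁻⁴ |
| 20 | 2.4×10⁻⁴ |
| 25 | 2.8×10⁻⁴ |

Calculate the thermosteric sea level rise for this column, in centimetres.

37 cm of thermosteric rise

Layer 1 at 25 °C → α = 2.8×10⁻⁴ K⁻¹
Layer 2 at 17 °C → α = 2.1×10⁻⁴ K⁻¹
Layer 3 at 8.8 °C → α = 1.4×10⁻⁴ K⁻¹
Layer 4 at 1.9 °C → α = 0.82×10⁻⁴ K⁻¹
Layer 1: 1.9 × 100 × 2.8×10⁻⁴ = 0.05320 m
2.1×10⁻⁴ × 1.4 × 770 = 0.22638 m
0.99 × 230 × 1.4×10⁻⁴ = 0.031878 m
Layer 4: 0.82×10⁻⁴ × 0.4 × 1800 = 0.05904 m
Δh = 0.05320 + 0.22638 + 0.031878 + 0.05904 = 0.370498 m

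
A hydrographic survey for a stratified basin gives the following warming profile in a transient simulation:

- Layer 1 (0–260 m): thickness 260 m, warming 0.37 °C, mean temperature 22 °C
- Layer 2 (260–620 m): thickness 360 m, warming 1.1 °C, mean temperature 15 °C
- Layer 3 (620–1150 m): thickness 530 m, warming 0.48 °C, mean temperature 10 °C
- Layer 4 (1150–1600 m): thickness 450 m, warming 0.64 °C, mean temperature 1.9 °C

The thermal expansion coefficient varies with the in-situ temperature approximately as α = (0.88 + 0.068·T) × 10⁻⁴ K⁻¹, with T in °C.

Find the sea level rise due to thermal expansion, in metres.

0.167 m of thermosteric rise

Layer 1: α = (0.88 + 0.068×22)×10⁻⁴ = 2.376×10⁻⁴ K⁻¹
Layer 2: α = (0.88 + 0.068×15)×10⁻⁴ = 1.9×10⁻⁴ K⁻¹
Layer 3: α = (0.88 + 0.068×10)×10⁻⁴ = 1.56×10⁻⁴ K⁻¹
Layer 4: α = (0.88 + 0.068×1.9)×10⁻⁴ = 1.0092×10⁻⁴ K⁻¹
0–260 m: 2.376×10⁻⁴ × 260 × 0.37 = 0.02285712 m
260–620 m: 360 × 1.9×10⁻⁴ × 1.1 = 0.07524 m
620–1150 m: 1.56×10⁻⁴ × 530 × 0.48 = 0.0396864 m
1150–1600 m: 0.64 × 450 × 1.0092×10⁻⁴ = 0.02906496 m
Δh = 0.02285712 + 0.07524 + 0.0396864 + 0.02906496 = 0.16684848 m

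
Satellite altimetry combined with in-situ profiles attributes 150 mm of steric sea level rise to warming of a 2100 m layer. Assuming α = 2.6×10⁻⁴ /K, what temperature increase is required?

ΔT = Δh/(αH) = 0.15 / (2.6×10⁻⁴ × 2100) ≈ 0.2747 K

about 0.275 K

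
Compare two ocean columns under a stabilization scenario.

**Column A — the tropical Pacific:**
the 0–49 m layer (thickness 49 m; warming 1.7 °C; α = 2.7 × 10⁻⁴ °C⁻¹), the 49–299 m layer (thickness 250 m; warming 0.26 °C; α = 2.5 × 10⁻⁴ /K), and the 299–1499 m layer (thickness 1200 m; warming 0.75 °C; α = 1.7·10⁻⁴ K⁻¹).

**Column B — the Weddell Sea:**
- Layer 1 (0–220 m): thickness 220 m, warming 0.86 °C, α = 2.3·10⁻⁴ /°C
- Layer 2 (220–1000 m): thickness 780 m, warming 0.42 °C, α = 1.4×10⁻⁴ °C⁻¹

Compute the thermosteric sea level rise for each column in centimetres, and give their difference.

A 49 × 1.7 × 2.7×10⁻⁴ = 0.022491 m
A 2.5×10⁻⁴ × 0.26 × 250 = 0.01625 m
A 299–1499 m: 0.75 × 1200 × 1.7×10⁻⁴ = 0.15300 m
A total: 0.191741 m
B 0–220 m: 2.3×10⁻⁴ × 220 × 0.86 = 0.043516 m
B 220–1000 m: 0.42 × 780 × 1.4×10⁻⁴ = 0.045864 m
B total: 0.08938 m
Difference: 0.191741 − 0.08938 = 0.102361 m

Δh_A ≈ 19 cm, Δh_B ≈ 8.9 cm; difference ≈ 10 cm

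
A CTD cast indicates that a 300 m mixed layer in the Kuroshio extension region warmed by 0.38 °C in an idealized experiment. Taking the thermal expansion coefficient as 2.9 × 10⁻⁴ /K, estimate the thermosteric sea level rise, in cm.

Δh = αΔT·H = 2.9×10⁻⁴ × 0.38 × 300 = 0.03306 m

about 3.31 cm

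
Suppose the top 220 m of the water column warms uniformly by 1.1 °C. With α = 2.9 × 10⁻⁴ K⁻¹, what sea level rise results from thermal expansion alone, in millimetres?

Δh = αΔT·H = 2.9×10⁻⁴ × 1.1 × 220 = 0.07018 m

about 70.2 mm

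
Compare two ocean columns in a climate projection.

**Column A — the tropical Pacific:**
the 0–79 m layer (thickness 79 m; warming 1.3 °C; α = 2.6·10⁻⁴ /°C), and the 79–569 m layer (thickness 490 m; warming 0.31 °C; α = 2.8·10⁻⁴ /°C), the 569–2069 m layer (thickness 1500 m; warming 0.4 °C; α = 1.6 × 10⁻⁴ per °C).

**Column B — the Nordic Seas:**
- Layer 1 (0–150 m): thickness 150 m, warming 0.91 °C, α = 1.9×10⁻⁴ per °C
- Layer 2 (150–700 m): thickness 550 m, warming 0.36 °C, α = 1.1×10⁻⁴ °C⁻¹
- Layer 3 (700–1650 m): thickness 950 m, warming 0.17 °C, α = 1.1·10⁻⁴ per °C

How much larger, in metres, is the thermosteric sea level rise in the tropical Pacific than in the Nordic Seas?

0.0998 m larger

A 0–79 m: 79 × 2.6×10⁻⁴ × 1.3 = 0.026702 m
A 79–569 m: 2.8×10⁻⁴ × 490 × 0.31 = 0.042532 m
A 569–2069 m: 0.4 × 1.6×10⁻⁴ × 1500 = 0.09600 m
A total: 0.165234 m
B 0–150 m: 1.9×10⁻⁴ × 0.91 × 150 = 0.025935 m
B 0.36 × 1.1×10⁻⁴ × 550 = 0.02178 m
B 1.1×10⁻⁴ × 0.17 × 950 = 0.017765 m
B total: 0.06548 m
Difference: 0.165234 − 0.06548 = 0.099754 m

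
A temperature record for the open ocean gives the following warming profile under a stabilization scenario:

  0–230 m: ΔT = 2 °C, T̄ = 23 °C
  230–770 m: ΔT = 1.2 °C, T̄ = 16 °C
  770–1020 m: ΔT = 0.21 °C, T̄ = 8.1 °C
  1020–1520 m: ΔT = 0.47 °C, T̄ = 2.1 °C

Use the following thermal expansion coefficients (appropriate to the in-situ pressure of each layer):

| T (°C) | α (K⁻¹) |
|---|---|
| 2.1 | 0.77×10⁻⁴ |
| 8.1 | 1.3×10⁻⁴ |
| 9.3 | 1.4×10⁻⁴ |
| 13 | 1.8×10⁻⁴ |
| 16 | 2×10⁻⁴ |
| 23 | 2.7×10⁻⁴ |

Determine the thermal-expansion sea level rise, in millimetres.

about 280 mm

Layer 1 at 23 °C → α = 2.7×10⁻⁴ K⁻¹
Layer 2 at 16 °C → α = 2×10⁻⁴ K⁻¹
Layer 3 at 8.1 °C → α = 1.3×10⁻⁴ K⁻¹
Layer 4 at 2.1 °C → α = 0.77×10⁻⁴ K⁻¹
Layer 1: 2.7×10⁻⁴ × 2 × 230 = 0.12420 m
2×10⁻⁴ × 540 × 1.2 = 0.12960 m
Layer 3: 250 × 1.3×10⁻⁴ × 0.21 = 0.006825 m
0.47 × 0.77×10⁻⁴ × 500 = 0.018095 m
Δh = 0.12420 + 0.12960 + 0.006825 + 0.018095 = 0.27872 m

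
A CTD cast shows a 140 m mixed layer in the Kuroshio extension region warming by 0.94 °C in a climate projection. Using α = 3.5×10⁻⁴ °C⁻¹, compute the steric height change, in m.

Δh = αΔT·H = 3.5×10⁻⁴ × 0.94 × 140 = 0.04606 m

about 0.046 m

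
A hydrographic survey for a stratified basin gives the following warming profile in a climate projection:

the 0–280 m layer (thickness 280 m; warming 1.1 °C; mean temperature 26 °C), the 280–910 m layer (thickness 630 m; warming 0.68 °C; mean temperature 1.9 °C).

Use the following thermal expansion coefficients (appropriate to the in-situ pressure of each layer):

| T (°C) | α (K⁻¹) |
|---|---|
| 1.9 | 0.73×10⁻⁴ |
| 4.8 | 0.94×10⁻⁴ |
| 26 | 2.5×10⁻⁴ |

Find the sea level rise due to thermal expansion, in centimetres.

Layer 1 at 26 °C → α = 2.5×10⁻⁴ K⁻¹
Layer 2 at 1.9 °C → α = 0.73×10⁻⁴ K⁻¹
2.5×10⁻⁴ × 1.1 × 280 = 0.07700 m
0.73×10⁻⁴ × 630 × 0.68 = 0.0312732 m
Δh = 0.07700 + 0.0312732 = 0.1082732 m

10.8 cm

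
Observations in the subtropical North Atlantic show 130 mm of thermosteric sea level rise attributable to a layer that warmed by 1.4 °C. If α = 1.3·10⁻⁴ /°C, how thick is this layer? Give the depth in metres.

714 m

H = Δh/(αΔT) = 0.13 / (1.3×10⁻⁴ × 1.4) ≈ 714.3 m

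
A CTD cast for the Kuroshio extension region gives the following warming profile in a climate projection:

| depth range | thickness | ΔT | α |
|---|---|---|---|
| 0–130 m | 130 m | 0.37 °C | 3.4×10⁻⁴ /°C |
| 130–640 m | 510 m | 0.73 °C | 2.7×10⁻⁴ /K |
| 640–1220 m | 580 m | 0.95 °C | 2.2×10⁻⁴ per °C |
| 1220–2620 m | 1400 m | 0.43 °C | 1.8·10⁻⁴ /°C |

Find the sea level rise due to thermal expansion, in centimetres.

about 34.6 cm

0–130 m: 3.4×10⁻⁴ × 0.37 × 130 = 0.016354 m
130–640 m: 510 × 0.73 × 2.7×10⁻⁴ = 0.100521 m
Layer 3: 0.95 × 580 × 2.2×10⁻⁴ = 0.12122 m
Layer 4: 1.8×10⁻⁴ × 0.43 × 1400 = 0.10836 m
Δh = 0.016354 + 0.100521 + 0.12122 + 0.10836 = 0.346455 m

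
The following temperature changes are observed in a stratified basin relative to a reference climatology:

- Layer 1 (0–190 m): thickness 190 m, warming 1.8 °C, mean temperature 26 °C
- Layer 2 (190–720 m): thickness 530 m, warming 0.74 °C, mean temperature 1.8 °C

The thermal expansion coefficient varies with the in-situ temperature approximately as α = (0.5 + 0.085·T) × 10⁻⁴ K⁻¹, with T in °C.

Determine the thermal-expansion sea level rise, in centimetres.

Layer 1: α = (0.5 + 0.085×26)×10⁻⁴ = 2.71×10⁻⁴ K⁻¹
Layer 2: α = (0.5 + 0.085×1.8)×10⁻⁴ = 0.653×10⁻⁴ K⁻¹
0–190 m: 190 × 2.71×10⁻⁴ × 1.8 = 0.092682 m
190–720 m: 0.74 × 530 × 0.653×10⁻⁴ = 0.02561066 m
Δh = 0.092682 + 0.02561066 = 0.11829266 m

about 11.8 cm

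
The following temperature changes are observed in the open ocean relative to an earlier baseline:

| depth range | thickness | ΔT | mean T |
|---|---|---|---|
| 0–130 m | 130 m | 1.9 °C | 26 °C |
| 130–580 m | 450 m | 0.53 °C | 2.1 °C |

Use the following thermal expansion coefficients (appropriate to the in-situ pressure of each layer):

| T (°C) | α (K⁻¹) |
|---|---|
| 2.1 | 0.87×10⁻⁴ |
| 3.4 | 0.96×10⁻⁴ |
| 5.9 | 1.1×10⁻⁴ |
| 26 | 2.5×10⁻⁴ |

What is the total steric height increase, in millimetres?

Layer 1 at 26 °C → α = 2.5×10⁻⁴ K⁻¹
Layer 2 at 2.1 °C → α = 0.87×10⁻⁴ K⁻¹
2.5×10⁻⁴ × 1.9 × 130 = 0.06175 m
Layer 2: 0.87×10⁻⁴ × 450 × 0.53 = 0.0207495 m
Δh = 0.06175 + 0.0207495 = 0.0824995 m

about 82 mm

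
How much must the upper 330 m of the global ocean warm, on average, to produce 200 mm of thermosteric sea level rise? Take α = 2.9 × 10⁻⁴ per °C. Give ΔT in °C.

ΔT ≈ 2.09 °C

ΔT = Δh/(αH) = 0.2 / (2.9×10⁻⁴ × 330) ≈ 2.090 °C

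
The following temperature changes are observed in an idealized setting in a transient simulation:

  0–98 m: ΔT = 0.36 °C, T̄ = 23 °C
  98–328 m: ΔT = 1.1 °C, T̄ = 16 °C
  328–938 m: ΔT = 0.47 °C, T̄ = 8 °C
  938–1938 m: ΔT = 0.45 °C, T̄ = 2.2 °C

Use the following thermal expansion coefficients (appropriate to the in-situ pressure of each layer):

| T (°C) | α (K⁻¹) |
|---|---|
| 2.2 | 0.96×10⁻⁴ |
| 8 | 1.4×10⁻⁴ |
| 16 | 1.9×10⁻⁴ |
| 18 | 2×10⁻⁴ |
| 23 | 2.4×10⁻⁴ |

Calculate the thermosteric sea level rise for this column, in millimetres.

Layer 1 at 23 °C → α = 2.4×10⁻⁴ K⁻¹
Layer 2 at 16 °C → α = 1.9×10⁻⁴ K⁻¹
Layer 3 at 8 °C → α = 1.4×10⁻⁴ K⁻¹
Layer 4 at 2.2 °C → α = 0.96×10⁻⁴ K⁻¹
98 × 2.4×10⁻⁴ × 0.36 = 0.0084672 m
98–328 m: 230 × 1.9×10⁻⁴ × 1.1 = 0.04807 m
328–938 m: 1.4×10⁻⁴ × 0.47 × 610 = 0.040138 m
Layer 4: 1000 × 0.45 × 0.96×10⁻⁴ = 0.04320 m
Δh = 0.0084672 + 0.04807 + 0.040138 + 0.04320 = 0.1398752 m ≈ 140 mm

Δh ≈ 140 mm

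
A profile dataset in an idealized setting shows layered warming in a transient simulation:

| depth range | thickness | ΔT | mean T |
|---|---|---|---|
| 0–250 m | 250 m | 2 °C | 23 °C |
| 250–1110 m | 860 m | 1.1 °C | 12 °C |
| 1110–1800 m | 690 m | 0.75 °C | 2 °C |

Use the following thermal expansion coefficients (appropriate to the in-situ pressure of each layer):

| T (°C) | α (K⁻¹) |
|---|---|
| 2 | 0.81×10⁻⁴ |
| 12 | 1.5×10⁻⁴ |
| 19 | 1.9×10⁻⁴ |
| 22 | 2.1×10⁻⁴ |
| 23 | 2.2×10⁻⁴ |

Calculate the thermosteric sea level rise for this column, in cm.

29.4 cm

Layer 1 at 23 °C → α = 2.2×10⁻⁴ K⁻¹
Layer 2 at 12 °C → α = 1.5×10⁻⁴ K⁻¹
Layer 3 at 2 °C → α = 0.81×10⁻⁴ K⁻¹
Layer 1: 250 × 2.2×10⁻⁴ × 2 = 0.11000 m
250–1110 m: 1.1 × 860 × 1.5×10⁻⁴ = 0.14190 m
1110–1800 m: 690 × 0.75 × 0.81×10⁻⁴ = 0.0419175 m
Δh = 0.11000 + 0.14190 + 0.0419175 = 0.2938175 m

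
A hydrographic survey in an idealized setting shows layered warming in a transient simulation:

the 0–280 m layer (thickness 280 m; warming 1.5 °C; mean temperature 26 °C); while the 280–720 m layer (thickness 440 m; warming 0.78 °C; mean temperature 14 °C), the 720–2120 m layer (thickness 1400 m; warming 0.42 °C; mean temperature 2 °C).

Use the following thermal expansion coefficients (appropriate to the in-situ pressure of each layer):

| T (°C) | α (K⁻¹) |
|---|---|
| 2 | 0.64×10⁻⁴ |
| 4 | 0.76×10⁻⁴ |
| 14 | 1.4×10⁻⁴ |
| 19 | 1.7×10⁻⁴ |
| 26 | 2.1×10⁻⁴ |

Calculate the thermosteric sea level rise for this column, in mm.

Δh = 174 mm

Layer 1 at 26 °C → α = 2.1×10⁻⁴ K⁻¹
Layer 2 at 14 °C → α = 1.4×10⁻⁴ K⁻¹
Layer 3 at 2 °C → α = 0.64×10⁻⁴ K⁻¹
0–280 m: 1.5 × 280 × 2.1×10⁻⁴ = 0.08820 m
280–720 m: 0.78 × 1.4×10⁻⁴ × 440 = 0.048048 m
Layer 3: 0.42 × 1400 × 0.64×10⁻⁴ = 0.037632 m
Δh = 0.08820 + 0.048048 + 0.037632 = 0.17388 m ≈ 174 mm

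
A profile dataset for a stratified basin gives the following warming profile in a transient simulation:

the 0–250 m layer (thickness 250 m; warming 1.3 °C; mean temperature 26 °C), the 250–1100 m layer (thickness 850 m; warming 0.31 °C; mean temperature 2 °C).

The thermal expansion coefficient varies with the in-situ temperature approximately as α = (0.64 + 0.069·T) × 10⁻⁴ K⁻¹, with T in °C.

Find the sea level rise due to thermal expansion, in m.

0.10 m of thermosteric rise

Layer 1: α = (0.64 + 0.069×26)×10⁻⁴ = 2.434×10⁻⁴ K⁻¹
Layer 2: α = (0.64 + 0.069×2)×10⁻⁴ = 0.778×10⁻⁴ K⁻¹
0–250 m: 1.3 × 250 × 2.434×10⁻⁴ = 0.079105 m
Layer 2: 850 × 0.31 × 0.778×10⁻⁴ = 0.0205003 m
Δh = 0.079105 + 0.0205003 = 0.0996053 m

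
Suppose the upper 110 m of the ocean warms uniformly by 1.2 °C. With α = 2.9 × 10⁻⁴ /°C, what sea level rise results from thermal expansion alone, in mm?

Δh = αΔT·H = 2.9×10⁻⁴ × 1.2 × 110 = 0.03828 m

Δh ≈ 38.3 mm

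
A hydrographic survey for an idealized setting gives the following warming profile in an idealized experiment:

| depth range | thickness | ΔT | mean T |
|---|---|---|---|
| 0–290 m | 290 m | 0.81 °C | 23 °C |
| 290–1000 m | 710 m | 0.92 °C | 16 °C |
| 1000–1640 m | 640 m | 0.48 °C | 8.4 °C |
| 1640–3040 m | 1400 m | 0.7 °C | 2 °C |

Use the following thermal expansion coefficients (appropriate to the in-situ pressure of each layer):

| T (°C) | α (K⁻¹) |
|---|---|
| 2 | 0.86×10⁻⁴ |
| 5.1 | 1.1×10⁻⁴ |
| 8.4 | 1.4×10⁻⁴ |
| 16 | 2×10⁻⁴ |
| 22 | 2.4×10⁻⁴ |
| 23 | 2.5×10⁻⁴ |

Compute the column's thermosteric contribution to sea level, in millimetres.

Δh = 317 mm

Layer 1 at 23 °C → α = 2.5×10⁻⁴ K⁻¹
Layer 2 at 16 °C → α = 2×10⁻⁴ K⁻¹
Layer 3 at 8.4 °C → α = 1.4×10⁻⁴ K⁻¹
Layer 4 at 2 °C → α = 0.86×10⁻⁴ K⁻¹
0–290 m: 290 × 0.81 × 2.5×10⁻⁴ = 0.058725 m
290–1000 m: 0.92 × 2×10⁻⁴ × 710 = 0.13064 m
Layer 3: 1.4×10⁻⁴ × 0.48 × 640 = 0.043008 m
1640–3040 m: 0.86×10⁻⁴ × 1400 × 0.7 = 0.08428 m
Δh = 0.058725 + 0.13064 + 0.043008 + 0.08428 = 0.316653 m ≈ 317 mm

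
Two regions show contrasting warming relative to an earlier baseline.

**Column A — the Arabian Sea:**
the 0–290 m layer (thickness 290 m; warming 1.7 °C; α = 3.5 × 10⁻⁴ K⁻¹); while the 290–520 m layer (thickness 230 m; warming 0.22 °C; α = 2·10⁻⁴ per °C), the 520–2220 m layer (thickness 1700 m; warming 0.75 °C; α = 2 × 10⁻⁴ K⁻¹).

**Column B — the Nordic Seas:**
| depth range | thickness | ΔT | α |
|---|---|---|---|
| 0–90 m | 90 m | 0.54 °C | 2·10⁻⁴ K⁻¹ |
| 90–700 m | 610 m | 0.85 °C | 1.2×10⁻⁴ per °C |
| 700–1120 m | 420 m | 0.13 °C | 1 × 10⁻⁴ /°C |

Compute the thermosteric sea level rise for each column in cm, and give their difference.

A: 43.8 cm; B: 7.74 cm; difference 36.0 cm

A 0–290 m: 290 × 3.5×10⁻⁴ × 1.7 = 0.17255 m
A 290–520 m: 230 × 2×10⁻⁴ × 0.22 = 0.01012 m
A 2×10⁻⁴ × 0.75 × 1700 = 0.25500 m
A total: 0.43767 m
B Layer 1: 0.54 × 90 × 2×10⁻⁴ = 0.00972 m
B 610 × 0.85 × 1.2×10⁻⁴ = 0.06222 m
B 0.13 × 420 × 1×10⁻⁴ = 0.00546 m
B total: 0.07740 m
Difference: 0.43767 − 0.07740 = 0.36027 m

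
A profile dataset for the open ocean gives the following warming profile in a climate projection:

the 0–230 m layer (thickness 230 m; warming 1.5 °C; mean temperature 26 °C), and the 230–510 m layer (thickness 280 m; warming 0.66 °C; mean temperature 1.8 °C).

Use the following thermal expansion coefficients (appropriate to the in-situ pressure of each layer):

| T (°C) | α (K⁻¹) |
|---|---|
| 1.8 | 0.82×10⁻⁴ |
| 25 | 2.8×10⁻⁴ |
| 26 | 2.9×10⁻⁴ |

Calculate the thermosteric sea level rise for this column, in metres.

0.12 m of thermosteric rise

Layer 1 at 26 °C → α = 2.9×10⁻⁴ K⁻¹
Layer 2 at 1.8 °C → α = 0.82×10⁻⁴ K⁻¹
1.5 × 2.9×10⁻⁴ × 230 = 0.10005 m
230–510 m: 280 × 0.66 × 0.82×10⁻⁴ = 0.0151536 m
Δh = 0.10005 + 0.0151536 = 0.1152036 m ≈ 0.12 m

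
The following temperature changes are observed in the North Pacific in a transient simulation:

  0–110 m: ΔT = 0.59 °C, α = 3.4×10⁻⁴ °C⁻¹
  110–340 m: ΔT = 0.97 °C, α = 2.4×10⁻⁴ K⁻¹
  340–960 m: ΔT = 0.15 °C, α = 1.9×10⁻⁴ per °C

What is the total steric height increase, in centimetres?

3.4×10⁻⁴ × 110 × 0.59 = 0.022066 m
Layer 2: 0.97 × 2.4×10⁻⁴ × 230 = 0.053544 m
620 × 0.15 × 1.9×10⁻⁴ = 0.01767 m
Δh = 0.022066 + 0.053544 + 0.01767 = 0.09328 m

about 9.3 cm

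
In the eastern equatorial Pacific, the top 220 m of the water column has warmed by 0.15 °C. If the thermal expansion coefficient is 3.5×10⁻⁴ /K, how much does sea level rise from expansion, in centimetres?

about 1.2 cm

Δh = αΔT·H = 3.5×10⁻⁴ × 0.15 × 220 = 0.01155 m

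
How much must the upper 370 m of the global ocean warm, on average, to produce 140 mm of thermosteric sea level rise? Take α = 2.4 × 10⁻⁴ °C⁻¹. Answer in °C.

ΔT = Δh/(αH) = 0.14 / (2.4×10⁻⁴ × 370) ≈ 1.577 °C

about 1.6 °C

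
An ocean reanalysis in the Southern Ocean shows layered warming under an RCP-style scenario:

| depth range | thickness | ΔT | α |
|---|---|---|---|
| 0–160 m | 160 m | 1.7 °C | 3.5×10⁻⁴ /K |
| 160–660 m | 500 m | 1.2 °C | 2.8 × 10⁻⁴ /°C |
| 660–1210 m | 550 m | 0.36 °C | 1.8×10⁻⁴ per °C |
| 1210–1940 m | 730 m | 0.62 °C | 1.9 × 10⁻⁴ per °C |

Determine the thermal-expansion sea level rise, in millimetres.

Δh = 385 mm

160 × 1.7 × 3.5×10⁻⁴ = 0.09520 m
1.2 × 2.8×10⁻⁴ × 500 = 0.16800 m
660–1210 m: 550 × 1.8×10⁻⁴ × 0.36 = 0.03564 m
1210–1940 m: 730 × 0.62 × 1.9×10⁻⁴ = 0.085994 m
Δh = 0.09520 + 0.16800 + 0.03564 + 0.085994 = 0.384834 m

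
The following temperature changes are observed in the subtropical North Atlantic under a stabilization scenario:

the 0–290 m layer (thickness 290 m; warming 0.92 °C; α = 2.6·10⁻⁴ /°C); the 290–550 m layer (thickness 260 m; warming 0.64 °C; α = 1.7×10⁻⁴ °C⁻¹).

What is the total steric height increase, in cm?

Δh = 9.77 cm

Layer 1: 0.92 × 2.6×10⁻⁴ × 290 = 0.069368 m
290–550 m: 0.64 × 260 × 1.7×10⁻⁴ = 0.028288 m
Δh = 0.069368 + 0.028288 = 0.097656 m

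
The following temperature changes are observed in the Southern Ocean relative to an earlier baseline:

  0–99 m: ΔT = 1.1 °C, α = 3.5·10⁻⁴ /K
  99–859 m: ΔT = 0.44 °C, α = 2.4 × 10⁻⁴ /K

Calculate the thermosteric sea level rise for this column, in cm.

Layer 1: 99 × 1.1 × 3.5×10⁻⁴ = 0.038115 m
99–859 m: 760 × 0.44 × 2.4×10⁻⁴ = 0.080256 m
Δh = 0.038115 + 0.080256 = 0.118371 m

Δh = 12 cm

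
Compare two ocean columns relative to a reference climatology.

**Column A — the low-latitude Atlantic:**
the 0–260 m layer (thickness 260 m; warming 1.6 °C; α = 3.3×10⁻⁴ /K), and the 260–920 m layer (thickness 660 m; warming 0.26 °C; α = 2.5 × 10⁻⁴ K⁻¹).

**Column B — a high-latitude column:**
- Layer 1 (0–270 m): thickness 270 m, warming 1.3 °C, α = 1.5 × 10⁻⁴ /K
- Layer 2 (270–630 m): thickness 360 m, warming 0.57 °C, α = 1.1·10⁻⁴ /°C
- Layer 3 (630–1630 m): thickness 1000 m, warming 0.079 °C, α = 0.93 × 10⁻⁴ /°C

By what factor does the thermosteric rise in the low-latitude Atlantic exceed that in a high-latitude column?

a factor of 2.18

A Layer 1: 260 × 1.6 × 3.3×10⁻⁴ = 0.13728 m
A 2.5×10⁻⁴ × 660 × 0.26 = 0.04290 m
A total: 0.18018 m
B 1.5×10⁻⁴ × 270 × 1.3 = 0.05265 m
B Layer 2: 360 × 0.57 × 1.1×10⁻⁴ = 0.022572 m
B Layer 3: 0.079 × 1000 × 0.93×10⁻⁴ = 0.007347 m
B total: 0.082569 m
Ratio: 0.18018 / 0.082569 ≈ 2.182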